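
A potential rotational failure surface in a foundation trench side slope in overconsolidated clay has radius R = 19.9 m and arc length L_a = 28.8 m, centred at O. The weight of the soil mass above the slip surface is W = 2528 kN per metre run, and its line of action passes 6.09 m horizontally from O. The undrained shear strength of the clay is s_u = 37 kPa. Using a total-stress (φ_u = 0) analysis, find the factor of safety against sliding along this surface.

Taking moments about the centre O, the resisting moment is provided by the undrained shear strength acting along the arc:
M_R = s_u·L_a·R = 37·28.80·19.9 = 21205.4 kN·m/m
M_D = W·d = 2528·6.09 = 15395.5 kN·m/m
FS = M_R / M_D = 21205.4 / 15395.5 = 1.377

FS = 1.38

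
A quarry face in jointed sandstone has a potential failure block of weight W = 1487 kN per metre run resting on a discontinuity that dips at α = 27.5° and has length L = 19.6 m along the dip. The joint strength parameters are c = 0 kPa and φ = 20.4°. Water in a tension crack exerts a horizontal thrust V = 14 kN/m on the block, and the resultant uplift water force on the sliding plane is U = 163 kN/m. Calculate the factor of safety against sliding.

Resolving the block weight along and normal to the plane and applying the Mohr–Coulomb strength on the joint:
N' = W cosα − U − V sinα = 1487·cos27.5° − 163 − 14·sin27.5° = 1149.5 kN/m
Driving force T = W sinα + V cosα = 1487·sin27.5° + 14·cos27.5° = 699.0 kN/m
Resisting force R = c·L + N'·tanφ = 0·19.6 + 1149.5·tan20.4° = 0.0 + 427.5 = 427.5 kN/m
FS = R / T = 427.5 / 699.0 = 0.612

FS = 0.61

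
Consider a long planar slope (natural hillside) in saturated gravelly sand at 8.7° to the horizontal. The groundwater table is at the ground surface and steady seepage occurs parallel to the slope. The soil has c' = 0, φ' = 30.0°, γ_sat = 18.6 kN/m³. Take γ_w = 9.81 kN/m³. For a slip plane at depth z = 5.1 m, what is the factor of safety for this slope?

FS = 1.78

With seepage parallel to the slope and the water table at the surface, the effective normal stress on the slip plane uses the buoyant unit weight γ' = γ_sat − γ_w while the driving shear stress uses γ_sat:
FS = [c' + γ' z cos²β tanφ'] / [γ_sat z sinβ cosβ]
(For c' = 0 this reduces to FS = (γ'/γ_sat)·tanφ'/tanβ.)
γ' = 18.6 − 9.81 = 8.79 kN/m³
Numerator = 0.0 + 8.79·5.1·cos²8.7°·tan30.0° = 0.0 + 8.79·5.1·0.9771·0.5774 = 25.290 kPa
Denominator = 18.6·5.1·sin8.7°·cos8.7° = 18.6·5.1·0.1513·0.9885 = 14.184 kPa
FS = 25.290 / 14.184 = 1.783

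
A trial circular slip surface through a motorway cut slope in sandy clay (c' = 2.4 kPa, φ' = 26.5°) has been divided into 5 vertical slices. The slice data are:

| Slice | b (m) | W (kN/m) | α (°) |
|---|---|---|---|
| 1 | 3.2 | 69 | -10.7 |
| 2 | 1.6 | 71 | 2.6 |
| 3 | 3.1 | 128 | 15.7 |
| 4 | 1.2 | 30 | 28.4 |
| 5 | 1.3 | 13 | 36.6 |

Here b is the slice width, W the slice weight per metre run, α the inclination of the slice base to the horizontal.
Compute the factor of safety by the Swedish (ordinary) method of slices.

Ordinary method of slices: FS = Σ[c'·Δl_i + (W_i cosα_i)·tanφ'] / Σ W_i sinα_i, with Δl_i = b_i / cosα_i.
Slice 1: Δl = 3.2/cos(-10.7°) = 3.257 m; N'_1 = 69·cos(-10.7°) = 67.8; c'Δl = 7.82; W sinα = -12.8
Slice 2: Δl = 1.6/cos2.6° = 1.602 m; N'_2 = 71·cos2.6° = 70.9; c'Δl = 3.84; W sinα = 3.2
Slice 3: Δl = 3.1/cos15.7° = 3.220 m; N'_3 = 128·cos15.7° = 123.2; c'Δl = 7.73; W sinα = 34.6
Slice 4: Δl = 1.2/cos28.4° = 1.364 m; N'_4 = 30·cos28.4° = 26.4; c'Δl = 3.27; W sinα = 14.3
Slice 5: Δl = 1.3/cos36.6° = 1.619 m; N'_5 = 13·cos36.6° = 10.4; c'Δl = 3.89; W sinα = 7.8
Σc'Δl = 26.5 kN/m; ΣN' = 298.8 kN/m; ΣW sinα = 47.1 kN/m
Resisting = 26.5 + 298.8·tan26.5° = 26.5 + 149.0 = 175.5 kN/m
FS = 175.5 / 47.1 = 3.729

FS = 3.73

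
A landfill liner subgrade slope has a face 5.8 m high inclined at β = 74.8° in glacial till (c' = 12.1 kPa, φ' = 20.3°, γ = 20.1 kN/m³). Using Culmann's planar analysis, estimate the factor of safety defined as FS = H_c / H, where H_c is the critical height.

H_c = (4c'/γ) · sinβ cosφ' / [1 − cos(β − φ')]
    = (4·12.1/20.1) · sin74.8°·cos20.3° / [1 − cos54.5°]
    = 2.408 · 0.9051 / 0.4193 = 5.20 m
FS = H_c / H = 5.20 / 5.8 = 0.896

FS = 0.90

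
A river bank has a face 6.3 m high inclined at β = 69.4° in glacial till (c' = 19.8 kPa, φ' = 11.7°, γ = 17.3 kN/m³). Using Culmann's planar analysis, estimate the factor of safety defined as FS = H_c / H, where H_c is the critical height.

FS = 1.43

H_c = (4c'/γ) · sinβ cosφ' / [1 − cos(β − φ')]
    = (4·19.8/17.3) · sin69.4°·cos11.7° / [1 − cos57.7°]
    = 4.578 · 0.9166 / 0.4656 = 9.01 m
FS = H_c / H = 9.01 / 6.3 = 1.430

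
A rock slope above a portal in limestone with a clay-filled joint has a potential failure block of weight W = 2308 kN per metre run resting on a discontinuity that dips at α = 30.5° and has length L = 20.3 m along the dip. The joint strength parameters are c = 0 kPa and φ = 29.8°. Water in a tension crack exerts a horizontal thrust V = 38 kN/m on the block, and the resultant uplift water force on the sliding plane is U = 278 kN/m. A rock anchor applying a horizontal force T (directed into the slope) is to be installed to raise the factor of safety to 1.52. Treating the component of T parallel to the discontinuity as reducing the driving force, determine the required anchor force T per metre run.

Resolving forces along and normal to the sliding plane, with the horizontal anchor force T adding T·sinα to the effective normal force and T·cosα acting up the plane against the driving force:
FS = [cL + (W cosα − U − V sinα + T sinα) tanφ] / [W sinα + V cosα − T cosα]
Without the anchor: N' = 1691.4 kN/m, driving T_d = 1204.1 kN/m, resisting R = 0·20.3 + 1691.4·tan29.8° = 968.6 kN/m, FS = 0.80.
Setting FS = 1.52 and solving for T:
1.52·(1204.1 − T cos30.5°) = 968.6 + T sin30.5°·tan29.8°
T·(sin30.5°·tan29.8° + 1.52·cos30.5°) = 1.52·1204.1 − 968.6
T·(0.5075·0.5727 + 1.52·0.8616) = 1830.3 − 968.6 = 861.6
T·1.6003 = 861.6
T = 538.4 kN/m

T = 538 kN/m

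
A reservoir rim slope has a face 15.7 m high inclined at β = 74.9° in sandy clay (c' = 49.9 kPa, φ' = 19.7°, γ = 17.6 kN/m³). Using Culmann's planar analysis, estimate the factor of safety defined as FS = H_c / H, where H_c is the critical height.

H_c = (4c'/γ) · sinβ cosφ' / [1 − cos(β − φ')]
    = (4·49.9/17.6) · sin74.9°·cos19.7° / [1 − cos55.2°]
    = 11.341 · 0.9090 / 0.4293 = 24.01 m
FS = H_c / H = 24.01 / 15.7 = 1.529

FS = 1.53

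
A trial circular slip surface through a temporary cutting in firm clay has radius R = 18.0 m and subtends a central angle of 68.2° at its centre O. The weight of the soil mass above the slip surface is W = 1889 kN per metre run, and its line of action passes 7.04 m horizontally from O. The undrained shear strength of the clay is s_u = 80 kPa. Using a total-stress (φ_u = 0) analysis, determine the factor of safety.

Taking moments about the centre O, the resisting moment is provided by the undrained shear strength acting along the arc:
Arc length L_a = R·θ = 18.0·(68.2°·π/180) = 18.0·1.1903 = 21.43 m
M_R = s_u·L_a·R = 80·21.43·18.0 = 30853.0 kN·m/m
M_D = W·d = 1889·7.04 = 13298.6 kN·m/m
FS = M_R / M_D = 30853.0 / 13298.6 = 2.320

FS = 2.32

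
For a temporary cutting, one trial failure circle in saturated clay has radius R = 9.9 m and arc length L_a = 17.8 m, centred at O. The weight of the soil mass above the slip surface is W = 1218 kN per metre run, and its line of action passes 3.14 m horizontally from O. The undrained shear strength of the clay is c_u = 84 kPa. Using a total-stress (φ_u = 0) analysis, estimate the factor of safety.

Taking moments about the centre O, the resisting moment is provided by the undrained shear strength acting along the arc:
M_R = c_u·L_a·R = 84·17.80·9.9 = 14802.5 kN·m/m
M_D = W·d = 1218·3.14 = 3824.5 kN·m/m
FS = M_R / M_D = 14802.5 / 3824.5 = 3.870

FS = 3.87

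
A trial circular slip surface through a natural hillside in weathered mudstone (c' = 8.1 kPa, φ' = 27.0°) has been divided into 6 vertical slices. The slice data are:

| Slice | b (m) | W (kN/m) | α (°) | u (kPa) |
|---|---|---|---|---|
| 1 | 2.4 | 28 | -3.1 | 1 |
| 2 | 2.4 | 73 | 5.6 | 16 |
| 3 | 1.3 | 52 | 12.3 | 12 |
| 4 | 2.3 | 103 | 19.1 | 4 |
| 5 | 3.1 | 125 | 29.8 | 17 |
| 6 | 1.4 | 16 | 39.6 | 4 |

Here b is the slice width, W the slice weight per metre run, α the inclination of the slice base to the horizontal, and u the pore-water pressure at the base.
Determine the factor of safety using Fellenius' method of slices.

FS = 1.90

Ordinary method of slices: FS = Σ[c'·Δl_i + (W_i cosα_i − u_i·Δl_i)·tanφ'] / Σ W_i sinα_i, with Δl_i = b_i / cosα_i.
Slice 1: Δl = 2.4/cos(-3.1°) = 2.404 m; N'_1 = 28·cos(-3.1°) − 1·2.404 = 25.6; c'Δl = 19.47; W sinα = -1.5
Slice 2: Δl = 2.4/cos5.6° = 2.412 m; N'_2 = 73·cos5.6° − 16·2.412 = 34.1; c'Δl = 19.53; W sinα = 7.1
Slice 3: Δl = 1.3/cos12.3° = 1.331 m; N'_3 = 52·cos12.3° − 12·1.331 = 34.8; c'Δl = 10.78; W sinα = 11.1
Slice 4: Δl = 2.3/cos19.1° = 2.434 m; N'_4 = 103·cos19.1° − 4·2.434 = 87.6; c'Δl = 19.72; W sinα = 33.7
Slice 5: Δl = 3.1/cos29.8° = 3.572 m; N'_5 = 125·cos29.8° − 17·3.572 = 47.7; c'Δl = 28.94; W sinα = 62.1
Slice 6: Δl = 1.4/cos39.6° = 1.817 m; N'_6 = 16·cos39.6° − 4·1.817 = 5.1; c'Δl = 14.72; W sinα = 10.2
Σc'Δl = 113.1 kN/m; ΣN' = 234.9 kN/m; ΣW sinα = 122.7 kN/m
Resisting = 113.1 + 234.9·tan27.0° = 113.1 + 119.7 = 232.8 kN/m
FS = 232.8 / 122.7 = 1.897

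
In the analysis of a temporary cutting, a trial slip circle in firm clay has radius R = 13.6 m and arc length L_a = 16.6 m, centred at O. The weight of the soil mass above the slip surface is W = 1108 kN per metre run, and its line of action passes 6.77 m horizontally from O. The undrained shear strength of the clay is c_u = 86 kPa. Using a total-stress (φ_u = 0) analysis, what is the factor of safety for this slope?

Taking moments about the centre O, the resisting moment is provided by the undrained shear strength acting along the arc:
M_R = c_u·L_a·R = 86·16.60·13.6 = 19415.4 kN·m/m
M_D = W·d = 1108·6.77 = 7501.2 kN·m/m
FS = M_R / M_D = 19415.4 / 7501.2 = 2.588

FS = 2.59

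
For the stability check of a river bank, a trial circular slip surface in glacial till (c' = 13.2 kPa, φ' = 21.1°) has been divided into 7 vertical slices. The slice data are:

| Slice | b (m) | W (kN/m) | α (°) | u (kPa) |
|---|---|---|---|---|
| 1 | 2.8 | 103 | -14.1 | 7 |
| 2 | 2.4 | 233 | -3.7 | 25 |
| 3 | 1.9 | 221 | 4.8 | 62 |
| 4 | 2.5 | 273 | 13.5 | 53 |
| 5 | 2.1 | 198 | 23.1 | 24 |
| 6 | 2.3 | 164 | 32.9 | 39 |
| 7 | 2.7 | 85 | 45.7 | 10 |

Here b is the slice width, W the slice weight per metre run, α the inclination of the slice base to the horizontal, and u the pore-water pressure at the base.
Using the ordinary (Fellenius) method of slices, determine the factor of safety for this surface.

Ordinary method of slices: FS = Σ[c'·Δl_i + (W_i cosα_i − u_i·Δl_i)·tanφ'] / Σ W_i sinα_i, with Δl_i = b_i / cosα_i.
Slice 1: Δl = 2.8/cos(-14.1°) = 2.887 m; N'_1 = 103·cos(-14.1°) − 7·2.887 = 79.7; c'Δl = 38.11; W sinα = -25.1
Slice 2: Δl = 2.4/cos(-3.7°) = 2.405 m; N'_2 = 233·cos(-3.7°) − 25·2.405 = 172.4; c'Δl = 31.75; W sinα = -15.0
Slice 3: Δl = 1.9/cos4.8° = 1.907 m; N'_3 = 221·cos4.8° − 62·1.907 = 102.0; c'Δl = 25.17; W sinα = 18.5
Slice 4: Δl = 2.5/cos13.5° = 2.571 m; N'_4 = 273·cos13.5° − 53·2.571 = 129.2; c'Δl = 33.94; W sinα = 63.7
Slice 5: Δl = 2.1/cos23.1° = 2.283 m; N'_5 = 198·cos23.1° − 24·2.283 = 127.3; c'Δl = 30.14; W sinα = 77.7
Slice 6: Δl = 2.3/cos32.9° = 2.739 m; N'_6 = 164·cos32.9° − 39·2.739 = 30.9; c'Δl = 36.16; W sinα = 89.1
Slice 7: Δl = 2.7/cos45.7° = 3.866 m; N'_7 = 85·cos45.7° − 10·3.866 = 20.7; c'Δl = 51.03; W sinα = 60.8
Σc'Δl = 246.3 kN/m; ΣN' = 662.2 kN/m; ΣW sinα = 269.7 kN/m
Resisting = 246.3 + 662.2·tan21.1° = 246.3 + 255.5 = 501.8 kN/m
FS = 501.8 / 269.7 = 1.861

FS = 1.86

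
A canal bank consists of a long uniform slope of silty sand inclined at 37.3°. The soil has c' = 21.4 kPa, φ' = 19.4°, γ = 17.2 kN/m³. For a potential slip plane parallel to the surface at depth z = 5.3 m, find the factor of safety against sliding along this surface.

FS = 0.95

For an infinite slope with a slip plane parallel to the surface (no pore pressure): FS = [c' + γz cos²β tanφ'] / [γz sinβ cosβ].
γz = 17.2·5.3 = 91.16 kN/m²
Numerator = 21.4 + 91.16·cos²37.3°·tan19.4° = 21.4 + 91.16·0.6328·0.3522 = 41.714 kPa
Denominator = 91.16·sin37.3°·cos37.3° = 91.16·0.6060·0.7955 = 43.943 kPa
FS = 41.714 / 43.943 = 0.949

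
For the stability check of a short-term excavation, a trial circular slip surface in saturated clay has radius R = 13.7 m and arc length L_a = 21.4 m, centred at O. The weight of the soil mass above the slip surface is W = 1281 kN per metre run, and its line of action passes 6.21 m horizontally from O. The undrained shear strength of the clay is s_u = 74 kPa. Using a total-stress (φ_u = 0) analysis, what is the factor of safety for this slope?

FS = 2.73

Taking moments about the centre O, the resisting moment is provided by the undrained shear strength acting along the arc:
M_R = s_u·L_a·R = 74·21.40·13.7 = 21695.3 kN·m/m
M_D = W·d = 1281·6.21 = 7955.0 kN·m/m
FS = M_R / M_D = 21695.3 / 7955.0 = 2.727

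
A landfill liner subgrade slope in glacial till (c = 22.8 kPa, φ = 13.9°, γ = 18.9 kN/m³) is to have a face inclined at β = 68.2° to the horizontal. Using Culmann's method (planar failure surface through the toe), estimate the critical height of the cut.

Culmann's analysis gives the critical failure plane at α_cr = (β + φ)/2 = (68.2 + 13.9)/2 = 41.1°, and the critical height
H_c = (4c/γ) · sinβ cosφ / [1 − cos(β − φ)]
    = (4·22.8/18.9) · sin68.2°·cos13.9° / [1 − cos(54.3°)]
    = 4.825 · 0.9285·0.9707 / [1 − 0.5835]
    = 4.825 · 0.9013 / 0.4165
    = 10.44 m

H_c = 10.44 m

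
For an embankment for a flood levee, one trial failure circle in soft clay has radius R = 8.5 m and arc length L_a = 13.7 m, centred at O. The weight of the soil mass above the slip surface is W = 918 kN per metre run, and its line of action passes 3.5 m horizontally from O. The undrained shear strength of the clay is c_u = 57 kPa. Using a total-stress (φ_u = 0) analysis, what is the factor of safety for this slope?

Taking moments about the centre O, the resisting moment is provided by the undrained shear strength acting along the arc:
M_R = c_u·L_a·R = 57·13.70·8.5 = 6637.6 kN·m/m
M_D = W·d = 918·3.5 = 3213.0 kN·m/m
FS = M_R / M_D = 6637.6 / 3213.0 = 2.066

FS = 2.07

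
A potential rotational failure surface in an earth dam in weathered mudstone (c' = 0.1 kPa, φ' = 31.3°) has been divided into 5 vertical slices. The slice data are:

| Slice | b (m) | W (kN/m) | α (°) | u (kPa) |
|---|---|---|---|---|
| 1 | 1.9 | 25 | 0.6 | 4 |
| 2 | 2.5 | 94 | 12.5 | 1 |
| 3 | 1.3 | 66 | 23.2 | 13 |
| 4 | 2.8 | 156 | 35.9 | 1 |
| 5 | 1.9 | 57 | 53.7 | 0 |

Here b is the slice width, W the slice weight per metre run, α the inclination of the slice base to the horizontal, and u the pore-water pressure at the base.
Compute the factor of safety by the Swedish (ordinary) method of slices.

Ordinary method of slices: FS = Σ[c'·Δl_i + (W_i cosα_i − u_i·Δl_i)·tanφ'] / Σ W_i sinα_i, with Δl_i = b_i / cosα_i.
Slice 1: Δl = 1.9/cos0.6° = 1.900 m; N'_1 = 25·cos0.6° − 4·1.900 = 17.4; c'Δl = 0.19; W sinα = 0.3
Slice 2: Δl = 2.5/cos12.5° = 2.561 m; N'_2 = 94·cos12.5° − 1·2.561 = 89.2; c'Δl = 0.26; W sinα = 20.3
Slice 3: Δl = 1.3/cos23.2° = 1.414 m; N'_3 = 66·cos23.2° − 13·1.414 = 42.3; c'Δl = 0.14; W sinα = 26.0
Slice 4: Δl = 2.8/cos35.9° = 3.457 m; N'_4 = 156·cos35.9° − 1·3.457 = 122.9; c'Δl = 0.35; W sinα = 91.5
Slice 5: Δl = 1.9/cos53.7° = 3.209 m; N'_5 = 57·cos53.7° − 0·3.209 = 33.7; c'Δl = 0.32; W sinα = 45.9
Σc'Δl = 1.3 kN/m; ΣN' = 305.5 kN/m; ΣW sinα = 184.0 kN/m
Resisting = 1.3 + 305.5·tan31.3° = 1.3 + 185.8 = 187.0 kN/m
FS = 187.0 / 184.0 = 1.016

FS = 1.02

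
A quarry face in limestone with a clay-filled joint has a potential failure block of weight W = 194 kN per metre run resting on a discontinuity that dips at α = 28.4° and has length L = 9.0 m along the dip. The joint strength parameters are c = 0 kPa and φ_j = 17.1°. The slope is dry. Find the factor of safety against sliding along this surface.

FS = 0.57

Resolving the block weight along and normal to the plane and applying the Mohr–Coulomb strength on the joint:
N' = W cosα = 194·cos28.4° = 170.7 kN/m
Driving force T = W sinα = 194·sin28.4° = 92.3 kN/m
Resisting force R = c·L + N'·tanφ_j = 0·9.0 + 170.7·tan17.1° = 0.0 + 52.5 = 52.5 kN/m
FS = R / T = 52.5 / 92.3 = 0.569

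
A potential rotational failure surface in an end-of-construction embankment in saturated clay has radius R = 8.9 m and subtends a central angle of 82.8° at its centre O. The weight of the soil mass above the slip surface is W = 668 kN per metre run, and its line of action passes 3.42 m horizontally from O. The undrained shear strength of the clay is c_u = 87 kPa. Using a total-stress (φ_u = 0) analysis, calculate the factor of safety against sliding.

FS = 4.36

Taking moments about the centre O, the resisting moment is provided by the undrained shear strength acting along the arc:
Arc length L_a = R·θ = 8.9·(82.8°·π/180) = 8.9·1.4451 = 12.86 m
M_R = c_u·L_a·R = 87·12.86·8.9 = 9958.8 kN·m/m
M_D = W·d = 668·3.42 = 2284.6 kN·m/m
FS = M_R / M_D = 9958.8 / 2284.6 = 4.359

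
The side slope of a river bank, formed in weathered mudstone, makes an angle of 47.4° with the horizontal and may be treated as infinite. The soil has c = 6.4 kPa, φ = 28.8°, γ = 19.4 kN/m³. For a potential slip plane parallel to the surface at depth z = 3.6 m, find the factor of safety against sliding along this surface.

FS = 0.69

For an infinite slope with a slip plane parallel to the surface (no pore pressure): FS = [c + γz cos²β tanφ] / [γz sinβ cosβ].
γz = 19.4·3.6 = 69.84 kN/m²
Numerator = 6.4 + 69.84·cos²47.4°·tan28.8° = 6.4 + 69.84·0.4582·0.5498 = 23.991 kPa
Denominator = 69.84·sin47.4°·cos47.4° = 69.84·0.7361·0.6769 = 34.798 kPa
FS = 23.991 / 34.798 = 0.689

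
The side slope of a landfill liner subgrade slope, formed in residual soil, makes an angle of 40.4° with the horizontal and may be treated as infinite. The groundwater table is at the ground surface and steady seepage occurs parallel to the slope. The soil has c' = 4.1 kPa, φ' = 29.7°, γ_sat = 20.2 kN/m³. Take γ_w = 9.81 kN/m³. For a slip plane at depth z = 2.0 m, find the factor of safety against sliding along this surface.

FS = 0.55

With seepage parallel to the slope and the water table at the surface, the effective normal stress on the slip plane uses the buoyant unit weight γ' = γ_sat − γ_w while the driving shear stress uses γ_sat:
FS = [c' + γ' z cos²β tanφ'] / [γ_sat z sinβ cosβ]
γ' = 20.2 − 9.81 = 10.39 kN/m³
Numerator = 4.1 + 10.39·2.0·cos²40.4°·tan29.7° = 4.1 + 10.39·2.0·0.5799·0.5704 = 10.974 kPa
Denominator = 20.2·2.0·sin40.4°·cos40.4° = 20.2·2.0·0.6481·0.7615 = 19.940 kPa
FS = 10.974 / 19.940 = 0.550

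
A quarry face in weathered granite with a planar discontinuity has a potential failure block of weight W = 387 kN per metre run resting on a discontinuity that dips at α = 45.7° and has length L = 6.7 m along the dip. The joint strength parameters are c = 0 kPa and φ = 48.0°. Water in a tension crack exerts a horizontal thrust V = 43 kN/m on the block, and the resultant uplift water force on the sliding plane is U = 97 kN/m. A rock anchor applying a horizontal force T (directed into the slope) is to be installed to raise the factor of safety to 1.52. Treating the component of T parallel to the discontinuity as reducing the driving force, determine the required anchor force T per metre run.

T = 166 kN/m

Resolving forces along and normal to the sliding plane, with the horizontal anchor force T adding T·sinα to the effective normal force and T·cosα acting up the plane against the driving force:
FS = [cL + (W cosα − U − V sinα + T sinα) tanφ] / [W sinα + V cosα − T cosα]
Without the anchor: N' = 142.5 kN/m, driving T_d = 307.0 kN/m, resisting R = 0·6.7 + 142.5·tan48.0° = 158.3 kN/m, FS = 0.52.
Setting FS = 1.52 and solving for T:
1.52·(307.0 − T cos45.7°) = 158.3 + T sin45.7°·tan48.0°
T·(sin45.7°·tan48.0° + 1.52·cos45.7°) = 1.52·307.0 − 158.3
T·(0.7157·1.1106 + 1.52·0.6984) = 466.6 − 158.3 = 308.4
T·1.8564 = 308.4
T = 166.1 kN/m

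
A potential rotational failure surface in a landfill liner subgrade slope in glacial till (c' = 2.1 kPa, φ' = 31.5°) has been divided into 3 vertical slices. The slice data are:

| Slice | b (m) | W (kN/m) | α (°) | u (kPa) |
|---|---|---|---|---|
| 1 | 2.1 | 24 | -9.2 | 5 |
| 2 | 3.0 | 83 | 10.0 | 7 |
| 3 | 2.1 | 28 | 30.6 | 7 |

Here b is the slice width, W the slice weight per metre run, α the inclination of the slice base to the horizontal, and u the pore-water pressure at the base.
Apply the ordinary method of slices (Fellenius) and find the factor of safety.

Ordinary method of slices: FS = Σ[c'·Δl_i + (W_i cosα_i − u_i·Δl_i)·tanφ'] / Σ W_i sinα_i, with Δl_i = b_i / cosα_i.
Slice 1: Δl = 2.1/cos(-9.2°) = 2.127 m; N'_1 = 24·cos(-9.2°) − 5·2.127 = 13.1; c'Δl = 4.47; W sinα = -3.8
Slice 2: Δl = 3.0/cos10.0° = 3.046 m; N'_2 = 83·cos10.0° − 7·3.046 = 60.4; c'Δl = 6.40; W sinα = 14.4
Slice 3: Δl = 2.1/cos30.6° = 2.440 m; N'_3 = 28·cos30.6° − 7·2.440 = 7.0; c'Δl = 5.12; W sinα = 14.3
Σc'Δl = 16.0 kN/m; ΣN' = 80.5 kN/m; ΣW sinα = 24.8 kN/m
Resisting = 16.0 + 80.5·tan31.5° = 16.0 + 49.3 = 65.3 kN/m
FS = 65.3 / 24.8 = 2.631

FS = 2.63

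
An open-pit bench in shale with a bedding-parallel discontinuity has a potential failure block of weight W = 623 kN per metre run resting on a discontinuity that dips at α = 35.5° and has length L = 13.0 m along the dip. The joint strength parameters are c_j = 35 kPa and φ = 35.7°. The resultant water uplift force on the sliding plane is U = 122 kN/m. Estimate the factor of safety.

Resolving the block weight along and normal to the plane and applying the Mohr–Coulomb strength on the joint:
N' = W cosα − U = 623·cos35.5° − 122 = 385.2 kN/m
Driving force T = W sinα = 623·sin35.5° = 361.8 kN/m
Resisting force R = c_j·L + N'·tanφ = 35·13.0 + 385.2·tan35.7° = 455.0 + 276.8 = 731.8 kN/m
FS = R / T = 731.8 / 361.8 = 2.023

FS = 2.02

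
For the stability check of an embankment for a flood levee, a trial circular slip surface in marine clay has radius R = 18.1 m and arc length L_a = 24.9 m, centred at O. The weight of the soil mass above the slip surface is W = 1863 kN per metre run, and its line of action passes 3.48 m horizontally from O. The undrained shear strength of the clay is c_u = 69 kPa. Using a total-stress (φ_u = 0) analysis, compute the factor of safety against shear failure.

Taking moments about the centre O, the resisting moment is provided by the undrained shear strength acting along the arc:
M_R = c_u·L_a·R = 69·24.90·18.1 = 31097.6 kN·m/m
M_D = W·d = 1863·3.48 = 6483.2 kN·m/m
FS = M_R / M_D = 31097.6 / 6483.2 = 4.797

FS = 4.80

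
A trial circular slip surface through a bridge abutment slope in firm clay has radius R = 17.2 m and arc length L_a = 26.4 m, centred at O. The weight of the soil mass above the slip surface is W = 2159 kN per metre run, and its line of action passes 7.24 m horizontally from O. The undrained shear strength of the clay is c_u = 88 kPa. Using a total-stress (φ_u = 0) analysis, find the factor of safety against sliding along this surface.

Taking moments about the centre O, the resisting moment is provided by the undrained shear strength acting along the arc:
M_R = c_u·L_a·R = 88·26.40·17.2 = 39959.0 kN·m/m
M_D = W·d = 2159·7.24 = 15631.2 kN·m/m
FS = M_R / M_D = 39959.0 / 15631.2 = 2.556

FS = 2.56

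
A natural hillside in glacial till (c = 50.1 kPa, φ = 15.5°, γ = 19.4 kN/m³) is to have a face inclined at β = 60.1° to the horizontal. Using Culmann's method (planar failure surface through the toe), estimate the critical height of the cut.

Culmann's analysis gives the critical failure plane at α_cr = (β + φ)/2 = (60.1 + 15.5)/2 = 37.8°, and the critical height
H_c = (4c/γ) · sinβ cosφ / [1 − cos(β − φ)]
    = (4·50.1/19.4) · sin60.1°·cos15.5° / [1 − cos(44.6°)]
    = 10.330 · 0.8669·0.9636 / [1 − 0.7120]
    = 10.330 · 0.8354 / 0.2880
    = 29.97 m

H_c = 29.97 m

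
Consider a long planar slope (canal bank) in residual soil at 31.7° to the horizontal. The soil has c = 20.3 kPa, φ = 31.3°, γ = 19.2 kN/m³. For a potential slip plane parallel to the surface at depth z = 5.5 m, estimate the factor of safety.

For an infinite slope with a slip plane parallel to the surface (no pore pressure): FS = [c + γz cos²β tanφ] / [γz sinβ cosβ].
γz = 19.2·5.5 = 105.60 kN/m²
Numerator = 20.3 + 105.60·cos²31.7°·tan31.3° = 20.3 + 105.60·0.7239·0.6080 = 66.777 kPa
Denominator = 105.60·sin31.7°·cos31.7° = 105.60·0.5255·0.8508 = 47.211 kPa
FS = 66.777 / 47.211 = 1.414

FS = 1.41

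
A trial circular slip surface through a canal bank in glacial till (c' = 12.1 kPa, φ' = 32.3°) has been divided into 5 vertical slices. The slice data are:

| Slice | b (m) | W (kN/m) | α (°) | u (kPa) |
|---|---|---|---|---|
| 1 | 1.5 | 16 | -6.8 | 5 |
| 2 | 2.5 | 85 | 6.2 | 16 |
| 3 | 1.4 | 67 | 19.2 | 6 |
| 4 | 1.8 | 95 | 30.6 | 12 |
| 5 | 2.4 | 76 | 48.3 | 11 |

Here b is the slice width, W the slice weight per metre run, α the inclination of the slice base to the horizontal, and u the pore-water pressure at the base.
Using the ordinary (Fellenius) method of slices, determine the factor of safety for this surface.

Ordinary method of slices: FS = Σ[c'·Δl_i + (W_i cosα_i − u_i·Δl_i)·tanφ'] / Σ W_i sinα_i, with Δl_i = b_i / cosα_i.
Slice 1: Δl = 1.5/cos(-6.8°) = 1.511 m; N'_1 = 16·cos(-6.8°) − 5·1.511 = 8.3; c'Δl = 18.28; W sinα = -1.9
Slice 2: Δl = 2.5/cos6.2° = 2.515 m; N'_2 = 85·cos6.2° − 16·2.515 = 44.3; c'Δl = 30.43; W sinα = 9.2
Slice 3: Δl = 1.4/cos19.2° = 1.482 m; N'_3 = 67·cos19.2° − 6·1.482 = 54.4; c'Δl = 17.94; W sinα = 22.0
Slice 4: Δl = 1.8/cos30.6° = 2.091 m; N'_4 = 95·cos30.6° − 12·2.091 = 56.7; c'Δl = 25.30; W sinα = 48.4
Slice 5: Δl = 2.4/cos48.3° = 3.608 m; N'_5 = 76·cos48.3° − 11·3.608 = 10.9; c'Δl = 43.65; W sinα = 56.7
Σc'Δl = 135.6 kN/m; ΣN' = 174.5 kN/m; ΣW sinα = 134.4 kN/m
Resisting = 135.6 + 174.5·tan32.3° = 135.6 + 110.3 = 245.9 kN/m
FS = 245.9 / 134.4 = 1.830

FS = 1.83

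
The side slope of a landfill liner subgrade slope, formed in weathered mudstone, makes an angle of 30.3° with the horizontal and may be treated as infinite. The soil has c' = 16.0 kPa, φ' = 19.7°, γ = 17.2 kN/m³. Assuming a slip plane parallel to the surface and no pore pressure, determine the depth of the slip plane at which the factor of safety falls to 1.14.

Setting FS = 1.14 in FS = [c' + γz cos²β tanφ'] / [γz sinβ cosβ] and solving for z:
z = c' / [γ cosβ (FS·sinβ − cosβ·tanφ')]
  = 16.0 / [17.2·cos30.3°·(1.14·sin30.3° − cos30.3°·tan19.7°)]
  = 16.0 / [17.2·0.8634·(1.14·0.5045 − 0.8634·0.3581)]
  = 16.0 / 3.9505 = 4.050 m

z = 4.05 m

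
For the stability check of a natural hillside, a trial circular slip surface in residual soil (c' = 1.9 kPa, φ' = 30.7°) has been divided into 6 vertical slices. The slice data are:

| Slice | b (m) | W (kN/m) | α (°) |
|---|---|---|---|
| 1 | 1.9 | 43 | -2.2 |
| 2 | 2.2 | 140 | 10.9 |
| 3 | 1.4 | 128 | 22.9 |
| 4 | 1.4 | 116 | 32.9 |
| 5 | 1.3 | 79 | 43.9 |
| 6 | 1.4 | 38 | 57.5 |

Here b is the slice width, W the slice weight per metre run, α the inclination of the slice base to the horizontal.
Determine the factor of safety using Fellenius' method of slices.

Ordinary method of slices: FS = Σ[c'·Δl_i + (W_i cosα_i)·tanφ'] / Σ W_i sinα_i, with Δl_i = b_i / cosα_i.
Slice 1: Δl = 1.9/cos(-2.2°) = 1.901 m; N'_1 = 43·cos(-2.2°) = 43.0; c'Δl = 3.61; W sinα = -1.7
Slice 2: Δl = 2.2/cos10.9° = 2.240 m; N'_2 = 140·cos10.9° = 137.5; c'Δl = 4.26; W sinα = 26.5
Slice 3: Δl = 1.4/cos22.9° = 1.520 m; N'_3 = 128·cos22.9° = 117.9; c'Δl = 2.89; W sinα = 49.8
Slice 4: Δl = 1.4/cos32.9° = 1.667 m; N'_4 = 116·cos32.9° = 97.4; c'Δl = 3.17; W sinα = 63.0
Slice 5: Δl = 1.3/cos43.9° = 1.804 m; N'_5 = 79·cos43.9° = 56.9; c'Δl = 3.43; W sinα = 54.8
Slice 6: Δl = 1.4/cos57.5° = 2.606 m; N'_6 = 38·cos57.5° = 20.4; c'Δl = 4.95; W sinα = 32.0
Σc'Δl = 22.3 kN/m; ΣN' = 473.1 kN/m; ΣW sinα = 224.5 kN/m
Resisting = 22.3 + 473.1·tan30.7° = 22.3 + 280.9 = 303.2 kN/m
FS = 303.2 / 224.5 = 1.351

FS = 1.35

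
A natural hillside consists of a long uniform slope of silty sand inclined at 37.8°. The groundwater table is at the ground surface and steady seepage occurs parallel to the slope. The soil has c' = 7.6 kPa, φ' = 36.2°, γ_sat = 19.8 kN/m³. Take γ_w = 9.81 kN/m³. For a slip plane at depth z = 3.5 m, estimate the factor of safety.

With seepage parallel to the slope and the water table at the surface, the effective normal stress on the slip plane uses the buoyant unit weight γ' = γ_sat − γ_w while the driving shear stress uses γ_sat:
FS = [c' + γ' z cos²β tanφ'] / [γ_sat z sinβ cosβ]
γ' = 19.8 − 9.81 = 9.99 kN/m³
Numerator = 7.6 + 9.99·3.5·cos²37.8°·tan36.2° = 7.6 + 9.99·3.5·0.6243·0.7319 = 23.577 kPa
Denominator = 19.8·3.5·sin37.8°·cos37.8° = 19.8·3.5·0.6129·0.7902 = 33.561 kPa
FS = 23.577 / 33.561 = 0.703

FS = 0.70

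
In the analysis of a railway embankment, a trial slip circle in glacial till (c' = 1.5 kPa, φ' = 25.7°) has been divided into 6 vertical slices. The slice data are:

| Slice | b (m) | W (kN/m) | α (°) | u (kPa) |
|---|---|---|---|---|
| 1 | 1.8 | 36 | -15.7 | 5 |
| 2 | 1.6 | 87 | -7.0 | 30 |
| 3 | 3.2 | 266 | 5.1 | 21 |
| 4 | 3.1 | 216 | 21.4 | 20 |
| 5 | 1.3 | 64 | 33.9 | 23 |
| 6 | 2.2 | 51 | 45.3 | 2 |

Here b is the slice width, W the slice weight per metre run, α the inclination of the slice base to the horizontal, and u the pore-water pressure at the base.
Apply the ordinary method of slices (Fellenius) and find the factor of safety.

FS = 1.52

Ordinary method of slices: FS = Σ[c'·Δl_i + (W_i cosα_i − u_i·Δl_i)·tanφ'] / Σ W_i sinα_i, with Δl_i = b_i / cosα_i.
Slice 1: Δl = 1.8/cos(-15.7°) = 1.870 m; N'_1 = 36·cos(-15.7°) − 5·1.870 = 25.3; c'Δl = 2.80; W sinα = -9.7
Slice 2: Δl = 1.6/cos(-7.0°) = 1.612 m; N'_2 = 87·cos(-7.0°) − 30·1.612 = 38.0; c'Δl = 2.42; W sinα = -10.6
Slice 3: Δl = 3.2/cos5.1° = 3.213 m; N'_3 = 266·cos5.1° − 21·3.213 = 197.5; c'Δl = 4.82; W sinα = 23.6
Slice 4: Δl = 3.1/cos21.4° = 3.330 m; N'_4 = 216·cos21.4° − 20·3.330 = 134.5; c'Δl = 4.99; W sinα = 78.8
Slice 5: Δl = 1.3/cos33.9° = 1.566 m; N'_5 = 64·cos33.9° − 23·1.566 = 17.1; c'Δl = 2.35; W sinα = 35.7
Slice 6: Δl = 2.2/cos45.3° = 3.128 m; N'_6 = 51·cos45.3° − 2·3.128 = 29.6; c'Δl = 4.69; W sinα = 36.3
Σc'Δl = 22.1 kN/m; ΣN' = 442.0 kN/m; ΣW sinα = 154.1 kN/m
Resisting = 22.1 + 442.0·tan25.7° = 22.1 + 212.7 = 234.8 kN/m
FS = 234.8 / 154.1 = 1.524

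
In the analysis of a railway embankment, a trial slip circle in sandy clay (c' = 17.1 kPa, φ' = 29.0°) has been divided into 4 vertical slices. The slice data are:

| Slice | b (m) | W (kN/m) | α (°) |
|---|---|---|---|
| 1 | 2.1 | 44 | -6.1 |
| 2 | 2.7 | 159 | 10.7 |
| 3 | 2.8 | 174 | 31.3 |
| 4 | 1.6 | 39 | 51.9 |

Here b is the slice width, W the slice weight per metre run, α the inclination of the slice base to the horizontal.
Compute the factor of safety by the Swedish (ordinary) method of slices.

FS = 2.67

Ordinary method of slices: FS = Σ[c'·Δl_i + (W_i cosα_i)·tanφ'] / Σ W_i sinα_i, with Δl_i = b_i / cosα_i.
Slice 1: Δl = 2.1/cos(-6.1°) = 2.112 m; N'_1 = 44·cos(-6.1°) = 43.8; c'Δl = 36.11; W sinα = -4.7
Slice 2: Δl = 2.7/cos10.7° = 2.748 m; N'_2 = 159·cos10.7° = 156.2; c'Δl = 46.99; W sinα = 29.5
Slice 3: Δl = 2.8/cos31.3° = 3.277 m; N'_3 = 174·cos31.3° = 148.7; c'Δl = 56.04; W sinα = 90.4
Slice 4: Δl = 1.6/cos51.9° = 2.593 m; N'_4 = 39·cos51.9° = 24.1; c'Δl = 44.34; W sinα = 30.7
Σc'Δl = 183.5 kN/m; ΣN' = 372.7 kN/m; ΣW sinα = 145.9 kN/m
Resisting = 183.5 + 372.7·tan29.0° = 183.5 + 206.6 = 390.1 kN/m
FS = 390.1 / 145.9 = 2.673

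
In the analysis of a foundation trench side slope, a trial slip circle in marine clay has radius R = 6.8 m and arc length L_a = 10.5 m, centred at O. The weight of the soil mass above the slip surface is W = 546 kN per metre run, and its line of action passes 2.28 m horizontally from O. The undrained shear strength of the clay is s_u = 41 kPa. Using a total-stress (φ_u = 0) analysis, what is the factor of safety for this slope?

FS = 2.35

Taking moments about the centre O, the resisting moment is provided by the undrained shear strength acting along the arc:
M_R = s_u·L_a·R = 41·10.50·6.8 = 2927.4 kN·m/m
M_D = W·d = 546·2.28 = 1244.9 kN·m/m
FS = M_R / M_D = 2927.4 / 1244.9 = 2.352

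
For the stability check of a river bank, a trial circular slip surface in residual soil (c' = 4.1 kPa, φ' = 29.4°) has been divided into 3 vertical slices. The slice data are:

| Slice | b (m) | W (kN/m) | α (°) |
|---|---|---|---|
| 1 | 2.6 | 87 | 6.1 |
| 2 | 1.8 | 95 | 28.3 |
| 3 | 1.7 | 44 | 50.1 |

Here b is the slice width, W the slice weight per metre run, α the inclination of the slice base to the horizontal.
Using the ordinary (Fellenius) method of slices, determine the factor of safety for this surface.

Ordinary method of slices: FS = Σ[c'·Δl_i + (W_i cosα_i)·tanφ'] / Σ W_i sinα_i, with Δl_i = b_i / cosα_i.
Slice 1: Δl = 2.6/cos6.1° = 2.615 m; N'_1 = 87·cos6.1° = 86.5; c'Δl = 10.72; W sinα = 9.2
Slice 2: Δl = 1.8/cos28.3° = 2.044 m; N'_2 = 95·cos28.3° = 83.6; c'Δl = 8.38; W sinα = 45.0
Slice 3: Δl = 1.7/cos50.1° = 2.650 m; N'_3 = 44·cos50.1° = 28.2; c'Δl = 10.87; W sinα = 33.8
Σc'Δl = 30.0 kN/m; ΣN' = 198.4 kN/m; ΣW sinα = 88.0 kN/m
Resisting = 30.0 + 198.4·tan29.4° = 30.0 + 111.8 = 141.7 kN/m
FS = 141.7 / 88.0 = 1.610

FS = 1.61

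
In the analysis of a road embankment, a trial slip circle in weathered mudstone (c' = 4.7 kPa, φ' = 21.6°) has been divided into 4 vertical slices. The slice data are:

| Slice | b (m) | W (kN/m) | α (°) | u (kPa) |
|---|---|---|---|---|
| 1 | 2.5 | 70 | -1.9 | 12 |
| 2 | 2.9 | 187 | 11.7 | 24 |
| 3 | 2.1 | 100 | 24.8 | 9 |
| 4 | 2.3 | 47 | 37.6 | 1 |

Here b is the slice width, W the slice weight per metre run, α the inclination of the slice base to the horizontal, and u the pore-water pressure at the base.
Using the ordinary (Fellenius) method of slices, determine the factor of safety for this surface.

Ordinary method of slices: FS = Σ[c'·Δl_i + (W_i cosα_i − u_i·Δl_i)·tanφ'] / Σ W_i sinα_i, with Δl_i = b_i / cosα_i.
Slice 1: Δl = 2.5/cos(-1.9°) = 2.501 m; N'_1 = 70·cos(-1.9°) − 12·2.501 = 39.9; c'Δl = 11.76; W sinα = -2.3
Slice 2: Δl = 2.9/cos11.7° = 2.962 m; N'_2 = 187·cos11.7° − 24·2.962 = 112.0; c'Δl = 13.92; W sinα = 37.9
Slice 3: Δl = 2.1/cos24.8° = 2.313 m; N'_3 = 100·cos24.8° − 9·2.313 = 70.0; c'Δl = 10.87; W sinα = 41.9
Slice 4: Δl = 2.3/cos37.6° = 2.903 m; N'_4 = 47·cos37.6° − 1·2.903 = 34.3; c'Δl = 13.64; W sinα = 28.7
Σc'Δl = 50.2 kN/m; ΣN' = 256.3 kN/m; ΣW sinα = 106.2 kN/m
Resisting = 50.2 + 256.3·tan21.6° = 50.2 + 101.5 = 151.7 kN/m
FS = 151.7 / 106.2 = 1.428

FS = 1.43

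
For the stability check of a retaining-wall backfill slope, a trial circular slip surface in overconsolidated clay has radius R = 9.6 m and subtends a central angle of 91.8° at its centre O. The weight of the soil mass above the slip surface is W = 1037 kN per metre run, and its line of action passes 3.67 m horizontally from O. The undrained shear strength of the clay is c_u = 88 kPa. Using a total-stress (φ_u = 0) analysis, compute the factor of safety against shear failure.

FS = 3.41

Taking moments about the centre O, the resisting moment is provided by the undrained shear strength acting along the arc:
Arc length L_a = R·θ = 9.6·(91.8°·π/180) = 9.6·1.6022 = 15.38 m
M_R = c_u·L_a·R = 88·15.38·9.6 = 12994.1 kN·m/m
M_D = W·d = 1037·3.67 = 3805.8 kN·m/m
FS = M_R / M_D = 12994.1 / 3805.8 = 3.414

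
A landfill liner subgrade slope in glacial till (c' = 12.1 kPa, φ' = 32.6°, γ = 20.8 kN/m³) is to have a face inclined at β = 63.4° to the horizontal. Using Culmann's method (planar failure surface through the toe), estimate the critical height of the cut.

Culmann's analysis gives the critical failure plane at α_cr = (β + φ')/2 = (63.4 + 32.6)/2 = 48.0°, and the critical height
H_c = (4c'/γ) · sinβ cosφ' / [1 − cos(β − φ')]
    = (4·12.1/20.8) · sin63.4°·cos32.6° / [1 − cos(30.8°)]
    = 2.327 · 0.8942·0.8425 / [1 − 0.8590]
    = 2.327 · 0.7533 / 0.1410
    = 12.43 m

H_c = 12.43 m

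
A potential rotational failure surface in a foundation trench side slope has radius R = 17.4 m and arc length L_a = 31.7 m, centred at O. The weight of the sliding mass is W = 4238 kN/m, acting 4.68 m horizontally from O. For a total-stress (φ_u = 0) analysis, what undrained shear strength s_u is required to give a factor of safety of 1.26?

FS = s_u·L_a·R / (W·d), so s_u = FS·W·d / (L_a·R).
s_u = 1.26·4238·4.68 / (31.70·17.4) = 24990.6 / 551.58 = 45.31 kPa

s_u = 45.3 kPa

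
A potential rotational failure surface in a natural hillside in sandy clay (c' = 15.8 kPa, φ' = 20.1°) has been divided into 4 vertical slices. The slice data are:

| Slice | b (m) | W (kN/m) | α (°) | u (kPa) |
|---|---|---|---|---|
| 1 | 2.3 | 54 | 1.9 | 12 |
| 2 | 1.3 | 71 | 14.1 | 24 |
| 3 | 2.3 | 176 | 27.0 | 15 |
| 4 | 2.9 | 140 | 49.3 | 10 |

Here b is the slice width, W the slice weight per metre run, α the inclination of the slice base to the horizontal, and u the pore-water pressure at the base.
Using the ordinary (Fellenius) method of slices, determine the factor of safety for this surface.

Ordinary method of slices: FS = Σ[c'·Δl_i + (W_i cosα_i − u_i·Δl_i)·tanφ'] / Σ W_i sinα_i, with Δl_i = b_i / cosα_i.
Slice 1: Δl = 2.3/cos1.9° = 2.301 m; N'_1 = 54·cos1.9° − 12·2.301 = 26.4; c'Δl = 36.36; W sinα = 1.8
Slice 2: Δl = 1.3/cos14.1° = 1.340 m; N'_2 = 71·cos14.1° − 24·1.340 = 36.7; c'Δl = 21.18; W sinα = 17.3
Slice 3: Δl = 2.3/cos27.0° = 2.581 m; N'_3 = 176·cos27.0° − 15·2.581 = 118.1; c'Δl = 40.79; W sinα = 79.9
Slice 4: Δl = 2.9/cos49.3° = 4.447 m; N'_4 = 140·cos49.3° − 10·4.447 = 46.8; c'Δl = 70.27; W sinα = 106.1
Σc'Δl = 168.6 kN/m; ΣN' = 228.0 kN/m; ΣW sinα = 205.1 kN/m
Resisting = 168.6 + 228.0·tan20.1° = 168.6 + 83.4 = 252.0 kN/m
FS = 252.0 / 205.1 = 1.229

FS = 1.23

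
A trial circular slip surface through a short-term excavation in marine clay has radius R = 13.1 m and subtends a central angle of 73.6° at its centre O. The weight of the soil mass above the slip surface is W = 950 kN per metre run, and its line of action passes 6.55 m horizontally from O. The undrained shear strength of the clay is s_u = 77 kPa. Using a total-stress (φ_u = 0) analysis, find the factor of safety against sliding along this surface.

FS = 2.73

Taking moments about the centre O, the resisting moment is provided by the undrained shear strength acting along the arc:
Arc length L_a = R·θ = 13.1·(73.6°·π/180) = 13.1·1.2846 = 16.83 m
M_R = s_u·L_a·R = 77·16.83·13.1 = 16974.2 kN·m/m
M_D = W·d = 950·6.55 = 6222.5 kN·m/m
FS = M_R / M_D = 16974.2 / 6222.5 = 2.728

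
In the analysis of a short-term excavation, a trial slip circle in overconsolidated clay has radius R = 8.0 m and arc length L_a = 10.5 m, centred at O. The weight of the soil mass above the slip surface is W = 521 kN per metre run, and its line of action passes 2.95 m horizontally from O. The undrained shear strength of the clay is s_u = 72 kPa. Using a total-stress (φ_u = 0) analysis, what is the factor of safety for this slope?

FS = 3.94

Taking moments about the centre O, the resisting moment is provided by the undrained shear strength acting along the arc:
M_R = s_u·L_a·R = 72·10.50·8.0 = 6048.0 kN·m/m
M_D = W·d = 521·2.95 = 1537.0 kN·m/m
FS = M_R / M_D = 6048.0 / 1537.0 = 3.935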